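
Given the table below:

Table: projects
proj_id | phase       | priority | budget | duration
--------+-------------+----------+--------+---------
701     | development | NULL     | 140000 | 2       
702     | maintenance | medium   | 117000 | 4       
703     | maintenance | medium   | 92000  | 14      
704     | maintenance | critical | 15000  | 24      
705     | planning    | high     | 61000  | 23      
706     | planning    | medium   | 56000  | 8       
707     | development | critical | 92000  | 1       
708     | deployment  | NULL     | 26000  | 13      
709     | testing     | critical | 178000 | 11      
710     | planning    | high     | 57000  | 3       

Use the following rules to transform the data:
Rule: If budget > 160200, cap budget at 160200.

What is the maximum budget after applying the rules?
160200

Step 1: Original maximum budget = 178000
Step 2: Apply cap at 160200
Step 3: 1 records had budget > 160200 and were capped
Step 4: Maximum after transformation = 160200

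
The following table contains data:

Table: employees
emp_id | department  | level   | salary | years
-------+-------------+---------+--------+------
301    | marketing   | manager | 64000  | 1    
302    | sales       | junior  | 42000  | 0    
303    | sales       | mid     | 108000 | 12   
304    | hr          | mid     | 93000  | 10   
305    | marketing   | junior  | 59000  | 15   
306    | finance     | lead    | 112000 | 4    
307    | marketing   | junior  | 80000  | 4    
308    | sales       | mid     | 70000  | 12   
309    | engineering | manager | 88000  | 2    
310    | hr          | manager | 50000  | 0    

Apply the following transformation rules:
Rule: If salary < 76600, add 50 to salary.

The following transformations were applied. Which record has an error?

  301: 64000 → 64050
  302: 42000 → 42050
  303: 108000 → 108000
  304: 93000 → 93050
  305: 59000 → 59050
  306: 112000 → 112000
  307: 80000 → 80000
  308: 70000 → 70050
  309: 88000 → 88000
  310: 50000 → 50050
Record 304 has an error. The correct transformed value should be 93000, not 93050.

Step 1: Check each record against the rule
Step 2: Record 304 has salary = 93000
Step 3: Since 93000 >= 76600, the bonus should not have been applied
Step 4: Correct value = 93000, but claimed value = 93050
Conclusion: Record 304 has the error.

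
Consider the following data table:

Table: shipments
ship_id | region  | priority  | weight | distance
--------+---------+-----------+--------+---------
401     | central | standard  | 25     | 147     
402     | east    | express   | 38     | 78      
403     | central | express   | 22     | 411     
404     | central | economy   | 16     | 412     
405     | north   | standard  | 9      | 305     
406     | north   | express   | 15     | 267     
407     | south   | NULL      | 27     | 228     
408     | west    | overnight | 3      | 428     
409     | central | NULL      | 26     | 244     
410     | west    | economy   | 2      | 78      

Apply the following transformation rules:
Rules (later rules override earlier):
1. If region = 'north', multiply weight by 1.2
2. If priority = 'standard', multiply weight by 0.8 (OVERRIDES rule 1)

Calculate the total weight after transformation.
179.2

Step 1: Rule 2 takes priority for records with priority = 'standard'
  - 2 records: 34 × 0.8 = 27.2
Step 2: Rule 1 applies to remaining records with region = 'north'
  - 1 records: 15 × 1.2 = 18.0
Step 3: Other records unchanged: 134
Step 4: Final sum = 27.2 + 18.0 + 134 = 179.2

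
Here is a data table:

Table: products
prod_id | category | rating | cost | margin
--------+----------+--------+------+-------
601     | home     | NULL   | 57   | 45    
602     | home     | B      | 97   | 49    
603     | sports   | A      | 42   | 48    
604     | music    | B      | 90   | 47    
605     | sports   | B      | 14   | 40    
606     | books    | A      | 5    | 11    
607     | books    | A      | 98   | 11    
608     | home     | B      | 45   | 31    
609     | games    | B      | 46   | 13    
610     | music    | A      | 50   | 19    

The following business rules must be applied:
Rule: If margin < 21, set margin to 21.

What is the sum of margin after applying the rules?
344

Step 1: 4 records have margin < 21
Step 2: These records originally summed to 54
Step 3: After setting to minimum: 4 × 21 = 84
Step 4: Unaffected records sum: 260
Step 5: Final sum = 84 + 260 = 344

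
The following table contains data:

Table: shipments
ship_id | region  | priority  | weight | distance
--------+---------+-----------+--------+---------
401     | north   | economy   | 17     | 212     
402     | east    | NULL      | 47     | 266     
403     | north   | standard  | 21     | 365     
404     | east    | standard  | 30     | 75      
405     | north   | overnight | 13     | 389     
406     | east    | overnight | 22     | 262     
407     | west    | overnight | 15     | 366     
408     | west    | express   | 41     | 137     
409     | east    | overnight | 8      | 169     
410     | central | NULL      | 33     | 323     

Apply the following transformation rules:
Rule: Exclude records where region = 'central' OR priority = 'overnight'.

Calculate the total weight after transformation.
156

Step 1: Find records where region = 'central' OR priority = 'overnight'
Step 2: 5 records match, summing to 91
Step 3: Original sum: 247
Step 4: Remaining sum = 247 - 91 = 156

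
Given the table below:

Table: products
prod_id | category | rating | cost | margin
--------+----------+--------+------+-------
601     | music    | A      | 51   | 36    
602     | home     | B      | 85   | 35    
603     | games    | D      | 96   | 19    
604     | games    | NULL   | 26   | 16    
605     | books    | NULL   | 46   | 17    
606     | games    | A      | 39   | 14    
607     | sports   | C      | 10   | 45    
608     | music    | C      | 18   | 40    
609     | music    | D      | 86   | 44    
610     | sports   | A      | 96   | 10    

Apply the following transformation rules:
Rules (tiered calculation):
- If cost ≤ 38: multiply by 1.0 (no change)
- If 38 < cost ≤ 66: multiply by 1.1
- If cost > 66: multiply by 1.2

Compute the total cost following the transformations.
639.2

Step 1: Tier 1 (cost ≤ 38): 3 records, sum = 54 × 1.0 = 54.0
Step 2: Tier 2 (38 < cost ≤ 66): 3 records, sum = 136 × 1.1 = 149.6
Step 3: Tier 3 (cost > 66): 4 records, sum = 363 × 1.2 = 435.6
Step 4: Final sum = 54.0 + 149.6 + 435.6 = 639.2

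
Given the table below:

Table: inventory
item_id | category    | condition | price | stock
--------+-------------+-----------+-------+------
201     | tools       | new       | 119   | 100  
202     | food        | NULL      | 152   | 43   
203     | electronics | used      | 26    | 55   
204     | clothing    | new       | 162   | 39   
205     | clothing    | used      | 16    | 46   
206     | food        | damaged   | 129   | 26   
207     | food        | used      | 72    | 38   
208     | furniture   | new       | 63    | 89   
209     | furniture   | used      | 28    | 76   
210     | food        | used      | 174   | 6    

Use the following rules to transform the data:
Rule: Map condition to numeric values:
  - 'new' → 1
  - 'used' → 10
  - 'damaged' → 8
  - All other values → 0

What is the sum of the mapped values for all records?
61

Step 1: Apply mapping to each record
Step 2: Count by status:
  'new': 3 records × 1 = 3
  'used': 5 records × 10 = 50
  'damaged': 1 records × 8 = 8
Step 3: Sum all mapped values = 61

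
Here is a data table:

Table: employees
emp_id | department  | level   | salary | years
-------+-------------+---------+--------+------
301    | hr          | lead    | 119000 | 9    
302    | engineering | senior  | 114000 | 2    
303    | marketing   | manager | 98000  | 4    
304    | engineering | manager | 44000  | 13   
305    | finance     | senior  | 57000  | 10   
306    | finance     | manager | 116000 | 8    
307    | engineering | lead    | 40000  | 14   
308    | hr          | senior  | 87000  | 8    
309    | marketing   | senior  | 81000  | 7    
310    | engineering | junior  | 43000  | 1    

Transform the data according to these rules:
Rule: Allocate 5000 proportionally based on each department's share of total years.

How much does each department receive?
engineering: 1973.68, finance: 1184.21, hr: 1118.42, marketing: 723.68

Step 1: Calculate total years = 76
Step 2: Calculate each department's proportion:
  engineering: 30/76 = 39.47% → 1973.68
  finance: 18/76 = 23.68% → 1184.21
  hr: 17/76 = 22.37% → 1118.42
  marketing: 11/76 = 14.47% → 723.68
Step 3: Verify: sum of allocations ≈ 5000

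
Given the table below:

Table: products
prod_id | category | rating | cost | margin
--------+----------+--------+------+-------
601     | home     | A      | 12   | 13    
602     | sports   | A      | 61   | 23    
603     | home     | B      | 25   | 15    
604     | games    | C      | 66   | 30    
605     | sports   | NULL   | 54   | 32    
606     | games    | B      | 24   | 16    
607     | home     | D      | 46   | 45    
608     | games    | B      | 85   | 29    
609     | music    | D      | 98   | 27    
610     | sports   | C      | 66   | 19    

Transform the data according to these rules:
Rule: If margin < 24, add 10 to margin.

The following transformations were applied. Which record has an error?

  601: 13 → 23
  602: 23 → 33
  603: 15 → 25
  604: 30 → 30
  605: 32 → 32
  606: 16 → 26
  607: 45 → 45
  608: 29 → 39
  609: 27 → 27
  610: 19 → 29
Record 608 has an error. The correct transformed value should be 29, not 39.

Step 1: Check each record against the rule
Step 2: Record 608 has margin = 29
Step 3: Since 29 >= 24, the bonus should not have been applied
Step 4: Correct value = 29, but claimed value = 39
Conclusion: Record 608 has the error.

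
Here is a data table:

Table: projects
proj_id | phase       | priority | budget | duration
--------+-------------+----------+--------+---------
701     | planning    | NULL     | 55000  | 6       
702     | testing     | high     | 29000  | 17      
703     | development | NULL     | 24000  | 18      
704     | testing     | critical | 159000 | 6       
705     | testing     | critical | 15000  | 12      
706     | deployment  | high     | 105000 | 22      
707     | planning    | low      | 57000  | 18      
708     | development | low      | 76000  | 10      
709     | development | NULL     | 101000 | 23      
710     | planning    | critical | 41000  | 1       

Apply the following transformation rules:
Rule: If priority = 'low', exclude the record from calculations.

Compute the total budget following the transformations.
529000

Step 1: Identify records where priority = 'low'
Step 2: The excluded records sum to 133000
Step 3: Original total budget = 662000
Step 4: Remaining total = 662000 - 133000 = 529000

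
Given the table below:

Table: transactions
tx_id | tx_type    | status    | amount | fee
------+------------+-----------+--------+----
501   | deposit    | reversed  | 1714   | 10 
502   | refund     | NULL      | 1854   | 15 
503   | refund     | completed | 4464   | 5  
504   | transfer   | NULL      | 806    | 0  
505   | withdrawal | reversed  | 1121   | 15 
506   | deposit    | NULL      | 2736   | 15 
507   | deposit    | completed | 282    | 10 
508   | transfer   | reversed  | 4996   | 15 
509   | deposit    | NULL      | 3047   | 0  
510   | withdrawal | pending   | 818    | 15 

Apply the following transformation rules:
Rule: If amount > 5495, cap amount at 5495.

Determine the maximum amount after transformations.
4996

Step 1: Original maximum amount = 4996
Step 2: Check cap of 5495 against maximum
Step 3: No records exceed the cap (max 4996 <= cap 5495), so no capping applies
Step 4: Maximum after transformation = 4996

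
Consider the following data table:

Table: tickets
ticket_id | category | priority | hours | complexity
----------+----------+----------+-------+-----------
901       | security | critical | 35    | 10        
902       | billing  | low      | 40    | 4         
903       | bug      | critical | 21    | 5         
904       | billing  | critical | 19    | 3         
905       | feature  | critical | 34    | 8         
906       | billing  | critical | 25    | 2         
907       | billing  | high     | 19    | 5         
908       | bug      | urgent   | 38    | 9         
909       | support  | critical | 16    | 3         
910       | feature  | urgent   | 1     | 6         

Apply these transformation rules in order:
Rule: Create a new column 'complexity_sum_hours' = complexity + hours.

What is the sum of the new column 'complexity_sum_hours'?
303

Step 1: For each record, compute complexity + hours
Example calculations:
  10 + 35 = 45
  4 + 40 = 44
  5 + 21 = 26
  ...
Step 2: Sum all derived values
Step 3: Total = 303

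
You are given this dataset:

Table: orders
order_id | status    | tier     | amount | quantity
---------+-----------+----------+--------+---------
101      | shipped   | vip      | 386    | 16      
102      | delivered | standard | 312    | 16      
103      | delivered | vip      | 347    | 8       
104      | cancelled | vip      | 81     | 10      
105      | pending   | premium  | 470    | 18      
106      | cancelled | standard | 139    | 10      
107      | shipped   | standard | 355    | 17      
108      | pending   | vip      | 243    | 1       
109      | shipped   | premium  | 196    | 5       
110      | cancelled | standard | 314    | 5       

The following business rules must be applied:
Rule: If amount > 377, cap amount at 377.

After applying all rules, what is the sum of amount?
2741

Step 1: 2 records have amount > 377
Step 2: These records originally summed to 856
Step 3: After capping: 2 × 377 = 754
Step 4: Unaffected records sum: 1987
Step 5: Final sum = 754 + 1987 = 2741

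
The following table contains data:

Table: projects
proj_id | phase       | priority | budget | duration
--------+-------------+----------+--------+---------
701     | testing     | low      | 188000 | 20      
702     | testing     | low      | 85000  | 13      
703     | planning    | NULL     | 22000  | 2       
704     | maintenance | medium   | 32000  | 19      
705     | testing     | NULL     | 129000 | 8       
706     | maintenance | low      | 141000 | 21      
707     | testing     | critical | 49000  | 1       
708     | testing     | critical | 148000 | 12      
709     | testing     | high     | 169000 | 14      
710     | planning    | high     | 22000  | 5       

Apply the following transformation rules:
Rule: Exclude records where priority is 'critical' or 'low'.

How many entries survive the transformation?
5

Step 1: Count records to exclude
  - 2 (critical) + 3 (low) = 5 records
Step 2: Total records: 10
Step 3: Remaining = 10 - 5 = 5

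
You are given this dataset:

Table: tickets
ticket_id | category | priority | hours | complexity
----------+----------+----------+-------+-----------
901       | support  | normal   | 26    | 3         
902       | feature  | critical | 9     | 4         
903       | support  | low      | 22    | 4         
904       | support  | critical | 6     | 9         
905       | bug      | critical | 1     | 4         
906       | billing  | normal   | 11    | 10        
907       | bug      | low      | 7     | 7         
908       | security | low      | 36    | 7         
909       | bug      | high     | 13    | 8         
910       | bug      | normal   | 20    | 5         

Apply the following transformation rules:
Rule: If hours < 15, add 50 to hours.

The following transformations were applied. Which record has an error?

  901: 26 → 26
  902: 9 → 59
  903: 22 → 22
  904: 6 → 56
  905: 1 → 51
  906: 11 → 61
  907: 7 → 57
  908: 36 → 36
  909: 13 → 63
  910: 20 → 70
Record 910 has an error. The correct transformed value should be 20, not 70.

Step 1: Check each record against the rule
Step 2: Record 910 has hours = 20
Step 3: Since 20 >= 15, the bonus should not have been applied
Step 4: Correct value = 20, but claimed value = 70
Conclusion: Record 910 has the error.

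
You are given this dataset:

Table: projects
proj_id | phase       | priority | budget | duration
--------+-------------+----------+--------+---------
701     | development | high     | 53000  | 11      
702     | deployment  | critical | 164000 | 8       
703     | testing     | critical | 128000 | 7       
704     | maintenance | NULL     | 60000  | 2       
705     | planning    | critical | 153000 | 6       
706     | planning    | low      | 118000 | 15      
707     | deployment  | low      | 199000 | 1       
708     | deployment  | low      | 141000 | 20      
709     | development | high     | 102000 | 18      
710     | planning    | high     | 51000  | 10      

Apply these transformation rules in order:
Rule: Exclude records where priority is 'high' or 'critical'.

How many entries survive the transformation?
4

Step 1: Count records to exclude
  - 3 (high) + 3 (critical) = 6 records
Step 2: Total records: 10
Step 3: Remaining = 10 - 6 = 4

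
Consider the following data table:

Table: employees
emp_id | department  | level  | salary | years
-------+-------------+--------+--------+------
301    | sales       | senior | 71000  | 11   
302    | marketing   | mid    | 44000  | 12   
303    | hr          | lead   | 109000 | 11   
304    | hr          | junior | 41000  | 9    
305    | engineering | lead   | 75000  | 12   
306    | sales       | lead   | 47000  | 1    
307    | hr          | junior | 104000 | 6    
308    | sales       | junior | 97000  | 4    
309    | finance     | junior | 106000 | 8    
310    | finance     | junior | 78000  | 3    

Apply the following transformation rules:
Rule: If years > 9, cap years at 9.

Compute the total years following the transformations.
67

Step 1: 4 records have years > 9
Step 2: These records originally summed to 46
Step 3: After capping: 4 × 9 = 36
Step 4: Unaffected records sum: 31
Step 5: Final sum = 36 + 31 = 67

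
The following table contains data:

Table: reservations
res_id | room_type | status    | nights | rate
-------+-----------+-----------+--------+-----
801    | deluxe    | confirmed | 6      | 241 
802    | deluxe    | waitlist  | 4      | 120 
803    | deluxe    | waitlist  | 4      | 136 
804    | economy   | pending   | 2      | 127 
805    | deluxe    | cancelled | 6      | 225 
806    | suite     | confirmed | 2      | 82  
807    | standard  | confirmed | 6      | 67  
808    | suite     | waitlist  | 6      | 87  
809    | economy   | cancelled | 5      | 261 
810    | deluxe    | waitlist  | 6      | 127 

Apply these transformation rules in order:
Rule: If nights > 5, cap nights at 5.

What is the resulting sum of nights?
42

Step 1: 5 records have nights > 5
Step 2: These records originally summed to 30
Step 3: After capping: 5 × 5 = 25
Step 4: Unaffected records sum: 17
Step 5: Final sum = 25 + 17 = 42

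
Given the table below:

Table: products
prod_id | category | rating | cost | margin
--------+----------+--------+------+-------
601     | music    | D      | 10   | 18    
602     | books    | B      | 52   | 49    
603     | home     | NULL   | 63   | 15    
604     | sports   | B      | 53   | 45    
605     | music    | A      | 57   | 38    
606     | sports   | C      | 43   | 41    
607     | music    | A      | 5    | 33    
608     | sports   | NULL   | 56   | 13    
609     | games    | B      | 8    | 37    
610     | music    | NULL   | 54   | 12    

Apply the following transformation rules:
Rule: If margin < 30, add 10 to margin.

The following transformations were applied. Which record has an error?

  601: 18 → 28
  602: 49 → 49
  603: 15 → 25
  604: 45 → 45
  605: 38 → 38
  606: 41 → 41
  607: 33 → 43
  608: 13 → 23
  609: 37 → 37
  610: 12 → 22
Record 607 has an error. The correct transformed value should be 33, not 43.

Step 1: Check each record against the rule
Step 2: Record 607 has margin = 33
Step 3: Since 33 >= 30, the bonus should not have been applied
Step 4: Correct value = 33, but claimed value = 43
Conclusion: Record 607 has the error.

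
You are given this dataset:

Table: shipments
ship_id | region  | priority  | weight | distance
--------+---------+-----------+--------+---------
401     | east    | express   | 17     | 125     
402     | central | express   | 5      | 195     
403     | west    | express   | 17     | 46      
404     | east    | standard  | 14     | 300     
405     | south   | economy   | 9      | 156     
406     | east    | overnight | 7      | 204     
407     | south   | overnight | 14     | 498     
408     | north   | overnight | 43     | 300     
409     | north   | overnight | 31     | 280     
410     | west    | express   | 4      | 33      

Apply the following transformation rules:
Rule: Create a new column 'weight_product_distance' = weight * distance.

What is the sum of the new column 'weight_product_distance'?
39598

Step 1: For each record, compute weight * distance
Example calculations:
  17 * 125 = 2125
  5 * 195 = 975
  17 * 46 = 782
  ...
Step 2: Sum all derived values
Step 3: Total = 39598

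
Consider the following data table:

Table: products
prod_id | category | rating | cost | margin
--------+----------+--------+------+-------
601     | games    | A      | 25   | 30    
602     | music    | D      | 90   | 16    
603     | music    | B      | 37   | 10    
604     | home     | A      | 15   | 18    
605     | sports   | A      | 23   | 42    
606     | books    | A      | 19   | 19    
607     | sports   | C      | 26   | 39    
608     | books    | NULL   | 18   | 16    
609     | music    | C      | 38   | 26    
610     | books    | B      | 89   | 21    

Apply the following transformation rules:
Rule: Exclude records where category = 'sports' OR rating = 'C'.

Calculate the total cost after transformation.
293

Step 1: Find records where category = 'sports' OR rating = 'C'
Step 2: 3 records match, summing to 87
Step 3: Original sum: 380
Step 4: Remaining sum = 380 - 87 = 293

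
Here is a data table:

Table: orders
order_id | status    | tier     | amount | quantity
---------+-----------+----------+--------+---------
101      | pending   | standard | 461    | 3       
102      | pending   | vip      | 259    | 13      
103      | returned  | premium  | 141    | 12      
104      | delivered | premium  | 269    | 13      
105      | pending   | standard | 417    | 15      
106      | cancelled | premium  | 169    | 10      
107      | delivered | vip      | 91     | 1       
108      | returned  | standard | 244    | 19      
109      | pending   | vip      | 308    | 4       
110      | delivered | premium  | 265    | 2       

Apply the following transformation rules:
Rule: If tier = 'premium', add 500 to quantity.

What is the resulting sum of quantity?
2092

Step 1: Count records where tier = 'premium': 4
Step 2: Total bonus added: 4 × 500 = 2000
Step 3: Original sum of quantity: 92
Step 4: Final sum = 92 + 2000 = 2092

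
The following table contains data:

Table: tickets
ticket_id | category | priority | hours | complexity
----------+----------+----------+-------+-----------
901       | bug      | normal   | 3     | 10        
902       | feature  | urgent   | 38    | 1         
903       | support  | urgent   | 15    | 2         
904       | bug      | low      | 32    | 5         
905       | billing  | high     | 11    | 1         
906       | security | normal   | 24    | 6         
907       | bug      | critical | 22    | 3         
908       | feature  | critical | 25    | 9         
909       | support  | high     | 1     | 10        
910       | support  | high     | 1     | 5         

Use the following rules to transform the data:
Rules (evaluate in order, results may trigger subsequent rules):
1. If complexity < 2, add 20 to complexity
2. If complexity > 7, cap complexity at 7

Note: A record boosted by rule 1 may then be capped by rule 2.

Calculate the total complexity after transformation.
56

Step 1: Apply rule 1 to records with complexity < 2
  - 2 records get bonus of 20
  - Of these, 2 records then exceed 7 and get capped
Step 2: Apply rule 2 to records with complexity > 7
  - 3 records (original) are capped
Step 3: Calculate final sum = 56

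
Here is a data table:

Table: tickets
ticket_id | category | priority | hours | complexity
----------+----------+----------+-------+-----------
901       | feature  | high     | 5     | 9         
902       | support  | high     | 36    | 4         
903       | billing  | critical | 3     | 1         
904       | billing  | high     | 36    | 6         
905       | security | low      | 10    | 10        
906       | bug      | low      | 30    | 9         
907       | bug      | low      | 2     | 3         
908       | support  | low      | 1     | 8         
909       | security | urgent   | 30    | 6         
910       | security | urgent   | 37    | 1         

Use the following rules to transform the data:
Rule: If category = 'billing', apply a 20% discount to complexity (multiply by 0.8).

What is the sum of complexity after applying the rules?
55.6

Step 1: Records with category = 'billing' have total complexity = 7
Step 2: Apply multiplier: 7 × 0.8 = 5.6
Step 3: Other records total: 50
Step 4: Final sum = 5.6 + 50 = 55.6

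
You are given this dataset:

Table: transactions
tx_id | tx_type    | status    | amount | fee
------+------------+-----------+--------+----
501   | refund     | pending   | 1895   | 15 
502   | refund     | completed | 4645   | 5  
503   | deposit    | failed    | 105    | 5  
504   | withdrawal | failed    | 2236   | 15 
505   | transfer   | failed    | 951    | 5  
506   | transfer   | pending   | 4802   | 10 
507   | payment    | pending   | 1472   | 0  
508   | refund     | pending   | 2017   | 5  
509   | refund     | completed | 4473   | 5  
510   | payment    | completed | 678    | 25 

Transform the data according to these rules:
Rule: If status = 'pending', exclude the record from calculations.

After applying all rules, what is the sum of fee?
60

Step 1: Identify records where status = 'pending'
Step 2: The excluded records sum to 30
Step 3: Original total fee = 90
Step 4: Remaining total = 90 - 30 = 60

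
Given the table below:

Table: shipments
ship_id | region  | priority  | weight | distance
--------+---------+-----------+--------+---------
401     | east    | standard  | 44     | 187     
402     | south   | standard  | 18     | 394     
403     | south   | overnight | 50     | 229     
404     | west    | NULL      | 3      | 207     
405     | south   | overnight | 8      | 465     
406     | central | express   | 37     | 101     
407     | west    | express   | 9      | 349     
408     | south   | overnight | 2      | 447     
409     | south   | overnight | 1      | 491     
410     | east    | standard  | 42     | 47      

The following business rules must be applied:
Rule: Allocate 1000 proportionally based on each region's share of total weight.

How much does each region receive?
central: 172.9, east: 401.87, south: 369.16, west: 56.07

Step 1: Calculate total weight = 214
Step 2: Calculate each region's proportion:
  central: 37/214 = 17.29% → 172.9
  east: 86/214 = 40.19% → 401.87
  south: 79/214 = 36.92% → 369.16
  west: 12/214 = 5.61% → 56.07
Step 3: Verify: sum of allocations ≈ 1000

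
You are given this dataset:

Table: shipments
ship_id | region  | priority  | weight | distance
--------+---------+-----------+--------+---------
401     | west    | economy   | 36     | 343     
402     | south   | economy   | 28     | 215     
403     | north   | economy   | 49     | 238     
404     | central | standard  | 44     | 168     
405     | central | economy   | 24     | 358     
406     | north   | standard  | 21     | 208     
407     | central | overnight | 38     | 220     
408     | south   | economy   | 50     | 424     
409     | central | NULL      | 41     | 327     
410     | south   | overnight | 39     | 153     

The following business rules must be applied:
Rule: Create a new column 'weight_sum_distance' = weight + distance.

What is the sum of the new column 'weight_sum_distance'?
3024

Step 1: For each record, compute weight + distance
Example calculations:
  36 + 343 = 379
  28 + 215 = 243
  49 + 238 = 287
  ...
Step 2: Sum all derived values
Step 3: Total = 3024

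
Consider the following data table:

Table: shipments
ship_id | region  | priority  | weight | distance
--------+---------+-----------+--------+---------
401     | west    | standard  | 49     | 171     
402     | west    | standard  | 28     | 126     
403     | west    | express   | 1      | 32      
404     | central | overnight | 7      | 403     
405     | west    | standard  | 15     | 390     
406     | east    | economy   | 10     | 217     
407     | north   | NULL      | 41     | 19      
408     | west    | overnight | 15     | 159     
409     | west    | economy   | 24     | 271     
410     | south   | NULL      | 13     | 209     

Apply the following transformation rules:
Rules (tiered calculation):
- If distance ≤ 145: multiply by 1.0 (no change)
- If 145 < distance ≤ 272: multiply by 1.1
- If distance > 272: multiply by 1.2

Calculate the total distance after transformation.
2258.3

Step 1: Tier 1 (distance ≤ 145): 3 records, sum = 177 × 1.0 = 177.0
Step 2: Tier 2 (145 < distance ≤ 272): 5 records, sum = 1027 × 1.1 = 1129.7
Step 3: Tier 3 (distance > 272): 2 records, sum = 793 × 1.2 = 951.6
Step 4: Final sum = 177.0 + 1129.7 + 951.6 = 2258.3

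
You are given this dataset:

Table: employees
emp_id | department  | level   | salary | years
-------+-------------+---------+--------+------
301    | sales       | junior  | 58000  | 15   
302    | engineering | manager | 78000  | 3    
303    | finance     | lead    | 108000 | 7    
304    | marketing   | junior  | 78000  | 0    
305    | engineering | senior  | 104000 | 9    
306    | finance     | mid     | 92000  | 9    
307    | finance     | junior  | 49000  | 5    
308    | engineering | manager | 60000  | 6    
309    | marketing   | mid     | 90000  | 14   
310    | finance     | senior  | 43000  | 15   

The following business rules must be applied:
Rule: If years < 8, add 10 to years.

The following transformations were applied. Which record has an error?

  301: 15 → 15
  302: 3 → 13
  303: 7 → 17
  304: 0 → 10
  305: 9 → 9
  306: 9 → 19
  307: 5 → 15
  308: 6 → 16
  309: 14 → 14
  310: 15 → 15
Record 306 has an error. The correct transformed value should be 9, not 19.

Step 1: Check each record against the rule
Step 2: Record 306 has years = 9
Step 3: Since 9 >= 8, the bonus should not have been applied
Step 4: Correct value = 9, but claimed value = 19
Conclusion: Record 306 has the error.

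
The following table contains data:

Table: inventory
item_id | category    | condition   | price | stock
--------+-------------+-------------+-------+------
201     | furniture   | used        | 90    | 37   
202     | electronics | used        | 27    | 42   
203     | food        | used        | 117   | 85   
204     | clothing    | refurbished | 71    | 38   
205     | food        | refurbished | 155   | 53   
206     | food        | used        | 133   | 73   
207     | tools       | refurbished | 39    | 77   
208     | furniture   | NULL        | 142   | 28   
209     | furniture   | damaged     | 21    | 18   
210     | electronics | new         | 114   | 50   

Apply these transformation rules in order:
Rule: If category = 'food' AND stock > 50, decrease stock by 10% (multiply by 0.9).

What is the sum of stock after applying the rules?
479.9

Step 1: Find records where category = 'food' AND stock > 50
Step 2: 3 records match, summing to 211
Step 3: After multiplier: 211 × 0.9 = 189.9
Step 4: Unaffected records sum: 290
Step 5: Final sum = 189.9 + 290 = 479.9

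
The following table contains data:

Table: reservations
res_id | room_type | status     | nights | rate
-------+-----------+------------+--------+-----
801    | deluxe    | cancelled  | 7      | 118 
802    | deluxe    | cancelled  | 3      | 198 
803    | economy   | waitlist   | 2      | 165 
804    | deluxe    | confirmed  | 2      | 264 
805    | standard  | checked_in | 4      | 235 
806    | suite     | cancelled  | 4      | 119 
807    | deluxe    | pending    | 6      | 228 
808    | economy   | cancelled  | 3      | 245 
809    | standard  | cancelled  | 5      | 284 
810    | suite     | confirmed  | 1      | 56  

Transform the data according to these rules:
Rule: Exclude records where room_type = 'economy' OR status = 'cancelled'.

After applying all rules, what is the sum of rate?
783

Step 1: Find records where room_type = 'economy' OR status = 'cancelled'
Step 2: 6 records match, summing to 1129
Step 3: Original sum: 1912
Step 4: Remaining sum = 1912 - 1129 = 783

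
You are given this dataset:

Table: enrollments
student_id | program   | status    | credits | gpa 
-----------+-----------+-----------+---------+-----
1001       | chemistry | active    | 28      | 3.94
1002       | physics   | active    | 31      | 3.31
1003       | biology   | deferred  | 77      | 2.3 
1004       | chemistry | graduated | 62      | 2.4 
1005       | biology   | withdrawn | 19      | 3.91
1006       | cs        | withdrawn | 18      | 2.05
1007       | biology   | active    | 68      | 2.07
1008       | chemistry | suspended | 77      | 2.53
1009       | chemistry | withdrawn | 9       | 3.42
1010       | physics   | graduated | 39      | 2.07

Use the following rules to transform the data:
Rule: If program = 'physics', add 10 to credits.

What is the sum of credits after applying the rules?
448

Step 1: Count records where program = 'physics': 2
Step 2: Total bonus added: 2 × 10 = 20
Step 3: Original sum of credits: 428
Step 4: Final sum = 428 + 20 = 448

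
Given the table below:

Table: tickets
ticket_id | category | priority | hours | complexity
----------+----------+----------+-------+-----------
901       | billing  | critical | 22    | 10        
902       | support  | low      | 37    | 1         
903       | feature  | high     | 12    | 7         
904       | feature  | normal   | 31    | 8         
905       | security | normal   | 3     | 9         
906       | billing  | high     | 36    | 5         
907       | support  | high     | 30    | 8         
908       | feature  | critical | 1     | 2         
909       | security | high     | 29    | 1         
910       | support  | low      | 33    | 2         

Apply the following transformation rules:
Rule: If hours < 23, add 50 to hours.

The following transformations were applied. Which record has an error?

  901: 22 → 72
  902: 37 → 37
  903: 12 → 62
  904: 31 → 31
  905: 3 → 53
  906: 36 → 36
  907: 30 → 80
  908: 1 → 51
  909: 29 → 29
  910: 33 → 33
Record 907 has an error. The correct transformed value should be 30, not 80.

Step 1: Check each record against the rule
Step 2: Record 907 has hours = 30
Step 3: Since 30 >= 23, the bonus should not have been applied
Step 4: Correct value = 30, but claimed value = 80
Conclusion: Record 907 has the error.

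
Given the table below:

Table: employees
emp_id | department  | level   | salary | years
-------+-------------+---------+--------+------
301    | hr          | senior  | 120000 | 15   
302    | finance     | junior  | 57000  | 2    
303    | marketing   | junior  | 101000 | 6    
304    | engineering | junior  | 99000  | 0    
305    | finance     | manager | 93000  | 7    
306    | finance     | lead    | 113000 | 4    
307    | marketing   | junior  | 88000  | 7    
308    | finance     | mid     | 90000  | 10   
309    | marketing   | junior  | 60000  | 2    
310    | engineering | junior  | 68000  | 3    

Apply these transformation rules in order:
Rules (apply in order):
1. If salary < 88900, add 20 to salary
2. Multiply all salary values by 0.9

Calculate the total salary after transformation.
800172.0

Step 1: Apply Rule 1 - Add 20 to records with salary < 88900
  - 4 records affected: 273000 + (4 × 20) = 273080
  - Unaffected records: 616000
  - Sum after Rule 1: 889080
Step 2: Apply Rule 2 - Multiply all by 0.9
  - 889080 × 0.9 = 800172.0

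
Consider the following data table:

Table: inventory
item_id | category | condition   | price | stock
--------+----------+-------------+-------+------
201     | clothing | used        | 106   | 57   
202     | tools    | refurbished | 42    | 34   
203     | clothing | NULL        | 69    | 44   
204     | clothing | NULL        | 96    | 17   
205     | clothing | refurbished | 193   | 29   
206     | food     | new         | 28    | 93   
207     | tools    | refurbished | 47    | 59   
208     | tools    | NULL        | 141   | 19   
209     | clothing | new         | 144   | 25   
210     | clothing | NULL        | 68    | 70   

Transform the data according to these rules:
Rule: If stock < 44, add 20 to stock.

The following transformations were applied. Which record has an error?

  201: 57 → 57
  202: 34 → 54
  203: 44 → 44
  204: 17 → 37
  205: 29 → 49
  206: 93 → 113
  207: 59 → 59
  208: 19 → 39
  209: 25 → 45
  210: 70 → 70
Record 206 has an error. The correct transformed value should be 93, not 113.

Step 1: Check each record against the rule
Step 2: Record 206 has stock = 93
Step 3: Since 93 >= 44, the bonus should not have been applied
Step 4: Correct value = 93, but claimed value = 113
Conclusion: Record 206 has the error.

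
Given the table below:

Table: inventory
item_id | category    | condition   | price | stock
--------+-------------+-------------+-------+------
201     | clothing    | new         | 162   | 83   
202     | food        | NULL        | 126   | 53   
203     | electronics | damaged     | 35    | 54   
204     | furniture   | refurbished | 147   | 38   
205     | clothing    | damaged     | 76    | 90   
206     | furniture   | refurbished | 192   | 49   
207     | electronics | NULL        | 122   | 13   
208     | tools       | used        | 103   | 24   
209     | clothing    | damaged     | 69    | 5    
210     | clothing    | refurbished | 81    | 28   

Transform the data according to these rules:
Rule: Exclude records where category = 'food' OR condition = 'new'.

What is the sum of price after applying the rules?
825

Step 1: Find records where category = 'food' OR condition = 'new'
Step 2: 2 records match, summing to 288
Step 3: Original sum: 1113
Step 4: Remaining sum = 1113 - 288 = 825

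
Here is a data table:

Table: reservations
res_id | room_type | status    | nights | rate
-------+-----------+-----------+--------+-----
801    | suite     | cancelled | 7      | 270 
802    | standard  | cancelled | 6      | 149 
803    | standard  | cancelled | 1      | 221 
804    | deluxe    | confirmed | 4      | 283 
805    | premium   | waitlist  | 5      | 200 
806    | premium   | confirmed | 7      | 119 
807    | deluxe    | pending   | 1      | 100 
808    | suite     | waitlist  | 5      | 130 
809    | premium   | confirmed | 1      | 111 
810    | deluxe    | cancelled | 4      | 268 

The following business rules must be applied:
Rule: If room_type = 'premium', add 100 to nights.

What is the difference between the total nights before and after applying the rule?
300

Step 1: Original sum of nights = 41
Step 2: 3 records have room_type = 'premium'
Step 3: Each affected record changes by 100
Step 4: Total change = 3 × 100 = 300
Step 5: New sum = 41 + 300 = 341
Step 6: Difference = |341 - 41| = 300
        (Sum increased by 300)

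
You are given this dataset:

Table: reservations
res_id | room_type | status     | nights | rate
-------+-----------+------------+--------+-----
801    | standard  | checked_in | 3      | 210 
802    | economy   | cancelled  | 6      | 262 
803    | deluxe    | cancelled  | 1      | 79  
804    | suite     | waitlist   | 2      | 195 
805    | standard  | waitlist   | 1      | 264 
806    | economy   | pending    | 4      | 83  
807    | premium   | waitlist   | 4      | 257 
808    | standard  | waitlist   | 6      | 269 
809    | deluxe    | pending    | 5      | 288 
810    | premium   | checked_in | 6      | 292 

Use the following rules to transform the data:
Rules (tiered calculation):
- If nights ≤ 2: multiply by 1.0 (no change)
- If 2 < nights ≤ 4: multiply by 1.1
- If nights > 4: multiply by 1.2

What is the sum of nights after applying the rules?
43.7

Step 1: Tier 1 (nights ≤ 2): 3 records, sum = 4 × 1.0 = 4.0
Step 2: Tier 2 (2 < nights ≤ 4): 3 records, sum = 11 × 1.1 = 12.1
Step 3: Tier 3 (nights > 4): 4 records, sum = 23 × 1.2 = 27.6
Step 4: Final sum = 4.0 + 12.1 + 27.6 = 43.7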